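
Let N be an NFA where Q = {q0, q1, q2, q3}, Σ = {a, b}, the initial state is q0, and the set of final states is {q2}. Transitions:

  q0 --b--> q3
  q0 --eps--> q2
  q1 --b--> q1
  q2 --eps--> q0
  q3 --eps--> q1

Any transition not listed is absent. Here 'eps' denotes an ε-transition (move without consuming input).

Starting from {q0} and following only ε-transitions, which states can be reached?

Begin with {q0}.
ε-move q0 → q2; add q2.

{q0, q2}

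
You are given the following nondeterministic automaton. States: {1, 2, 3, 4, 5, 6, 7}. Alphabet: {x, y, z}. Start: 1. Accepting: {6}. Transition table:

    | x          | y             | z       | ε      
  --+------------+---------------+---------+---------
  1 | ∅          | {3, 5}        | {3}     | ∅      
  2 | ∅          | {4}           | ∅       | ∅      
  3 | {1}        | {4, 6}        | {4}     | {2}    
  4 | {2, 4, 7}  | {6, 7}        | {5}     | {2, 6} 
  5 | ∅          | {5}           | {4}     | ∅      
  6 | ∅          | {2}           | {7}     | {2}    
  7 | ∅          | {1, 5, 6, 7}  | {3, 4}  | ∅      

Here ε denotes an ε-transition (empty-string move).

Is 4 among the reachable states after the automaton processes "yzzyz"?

Start in {1}.
Read 'y': 1→{3, 5}; union {3, 5}; ε-closure = {2, 3, 5}.
Read 'z': 2→∅, 3→{4}, 5→{4}; union {4}; ε-closure = {2, 4, 6}.
Read 'z': 2→∅, 4→{5}, 6→{7}; now {5, 7}.
Read 'y': 5→{5}, 7→{1, 5, 6, 7}; union {1, 5, 6, 7}; ε-closure = {1, 2, 5, 6, 7}.
Read 'z': 1→{3}, 2→∅, 5→{4}, 6→{7}, 7→{3, 4}; union {3, 4, 7}; ε-closure = {2, 3, 4, 6, 7}.
State 4 is in {2, 3, 4, 6, 7}.

Yes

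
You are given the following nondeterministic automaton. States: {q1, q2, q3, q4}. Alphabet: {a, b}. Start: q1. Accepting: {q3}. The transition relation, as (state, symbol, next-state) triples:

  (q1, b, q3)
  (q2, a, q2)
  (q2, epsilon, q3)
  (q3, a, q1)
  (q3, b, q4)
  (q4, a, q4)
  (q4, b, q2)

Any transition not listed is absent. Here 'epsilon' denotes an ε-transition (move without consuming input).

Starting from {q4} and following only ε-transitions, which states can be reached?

{q4}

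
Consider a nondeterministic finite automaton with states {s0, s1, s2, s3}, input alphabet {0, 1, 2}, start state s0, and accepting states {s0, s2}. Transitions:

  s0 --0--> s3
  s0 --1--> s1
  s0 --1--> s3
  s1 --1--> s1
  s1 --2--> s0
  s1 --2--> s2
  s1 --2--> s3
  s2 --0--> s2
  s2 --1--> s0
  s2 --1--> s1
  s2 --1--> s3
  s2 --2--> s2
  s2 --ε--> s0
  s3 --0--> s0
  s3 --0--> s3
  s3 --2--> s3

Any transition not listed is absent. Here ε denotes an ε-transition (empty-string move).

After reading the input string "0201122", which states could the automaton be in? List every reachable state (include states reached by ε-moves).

{s0, s2, s3}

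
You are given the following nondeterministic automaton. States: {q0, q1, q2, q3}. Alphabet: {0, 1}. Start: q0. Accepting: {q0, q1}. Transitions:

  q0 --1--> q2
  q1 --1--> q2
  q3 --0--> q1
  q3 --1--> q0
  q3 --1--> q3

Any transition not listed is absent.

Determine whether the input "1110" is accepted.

Start in {q0}.
Read '1': q0→{q2}; now {q2}.
Read '1': q2→∅; now ∅.
The set is empty and remains empty for the remaining 2 symbols.
The final set ∅ contains no accepting state.

No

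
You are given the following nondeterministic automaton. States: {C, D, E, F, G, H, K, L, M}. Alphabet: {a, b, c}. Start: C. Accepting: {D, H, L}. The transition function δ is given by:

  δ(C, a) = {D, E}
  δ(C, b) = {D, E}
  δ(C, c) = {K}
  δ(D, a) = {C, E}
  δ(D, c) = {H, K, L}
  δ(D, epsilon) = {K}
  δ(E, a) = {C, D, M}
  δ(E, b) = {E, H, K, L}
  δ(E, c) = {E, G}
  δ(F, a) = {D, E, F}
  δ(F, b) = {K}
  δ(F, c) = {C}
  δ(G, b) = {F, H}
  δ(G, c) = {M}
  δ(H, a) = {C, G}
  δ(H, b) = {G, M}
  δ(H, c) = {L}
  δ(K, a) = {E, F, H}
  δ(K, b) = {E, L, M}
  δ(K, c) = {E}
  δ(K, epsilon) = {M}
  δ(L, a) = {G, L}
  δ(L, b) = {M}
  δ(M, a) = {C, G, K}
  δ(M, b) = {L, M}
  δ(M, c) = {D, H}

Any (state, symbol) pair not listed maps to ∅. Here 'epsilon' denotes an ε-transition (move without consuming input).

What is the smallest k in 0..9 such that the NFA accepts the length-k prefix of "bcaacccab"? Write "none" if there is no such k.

Start in {C}.
Read 'b': {C} → {D, E, K, M}.
None of the earlier sets intersect F, but {D, E, K, M} does.

1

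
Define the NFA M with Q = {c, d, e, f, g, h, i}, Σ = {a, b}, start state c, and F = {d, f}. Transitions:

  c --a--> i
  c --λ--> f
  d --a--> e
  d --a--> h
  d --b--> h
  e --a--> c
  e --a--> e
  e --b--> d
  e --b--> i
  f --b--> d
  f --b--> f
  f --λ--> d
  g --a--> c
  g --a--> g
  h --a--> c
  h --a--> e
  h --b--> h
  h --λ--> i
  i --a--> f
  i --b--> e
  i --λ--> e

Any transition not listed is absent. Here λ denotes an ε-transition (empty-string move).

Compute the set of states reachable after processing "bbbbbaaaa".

{c, d, e, f, h, i}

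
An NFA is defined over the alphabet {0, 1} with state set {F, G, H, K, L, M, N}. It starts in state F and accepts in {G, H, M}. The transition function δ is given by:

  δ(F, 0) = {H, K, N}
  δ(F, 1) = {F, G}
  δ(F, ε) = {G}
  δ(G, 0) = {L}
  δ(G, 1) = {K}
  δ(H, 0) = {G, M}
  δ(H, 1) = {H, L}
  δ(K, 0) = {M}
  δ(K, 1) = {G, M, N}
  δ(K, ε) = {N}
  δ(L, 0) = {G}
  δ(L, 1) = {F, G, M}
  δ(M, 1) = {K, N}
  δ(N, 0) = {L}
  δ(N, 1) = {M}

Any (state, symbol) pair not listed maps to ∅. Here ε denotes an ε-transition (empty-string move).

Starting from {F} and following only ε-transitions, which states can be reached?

{F, G}

Begin with {F}.
ε-move F → G; add G.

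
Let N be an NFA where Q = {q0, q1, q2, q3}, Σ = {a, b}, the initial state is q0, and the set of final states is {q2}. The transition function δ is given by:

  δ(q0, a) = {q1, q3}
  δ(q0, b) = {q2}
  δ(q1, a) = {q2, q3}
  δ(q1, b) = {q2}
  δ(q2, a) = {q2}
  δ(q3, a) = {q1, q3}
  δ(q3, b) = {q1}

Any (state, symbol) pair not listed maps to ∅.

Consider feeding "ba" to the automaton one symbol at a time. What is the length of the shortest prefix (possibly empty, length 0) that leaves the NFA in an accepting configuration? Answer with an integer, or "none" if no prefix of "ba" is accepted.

Start in {q0}.
Read 'b': {q0} → {q2}.
None of the earlier sets intersect F, but {q2} does.

1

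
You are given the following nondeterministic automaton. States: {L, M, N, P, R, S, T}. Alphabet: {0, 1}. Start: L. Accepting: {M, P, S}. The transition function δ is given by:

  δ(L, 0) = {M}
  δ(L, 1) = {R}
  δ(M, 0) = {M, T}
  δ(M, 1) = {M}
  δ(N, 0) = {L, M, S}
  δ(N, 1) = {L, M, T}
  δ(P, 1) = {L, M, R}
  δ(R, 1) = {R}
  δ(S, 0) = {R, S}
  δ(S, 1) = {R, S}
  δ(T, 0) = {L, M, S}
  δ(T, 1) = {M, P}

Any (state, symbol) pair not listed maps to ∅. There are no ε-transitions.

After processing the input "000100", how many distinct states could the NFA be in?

5

Start in {L}.
Read '0': L→{M}; now {M}.
Read '0': M→{M, T}; now {M, T}.
Read '0': M→{M, T}, T→{L, M, S}; now {L, M, S, T}.
Read '1': L→{R}, M→{M}, S→{R, S}, T→{M, P}; now {M, P, R, S}.
Read '0': M→{M, T}, P→∅, R→∅, S→{R, S}; now {M, R, S, T}.
Read '0': M→{M, T}, R→∅, S→{R, S}, T→{L, M, S}; now {L, M, R, S, T}.
That set has 5 states.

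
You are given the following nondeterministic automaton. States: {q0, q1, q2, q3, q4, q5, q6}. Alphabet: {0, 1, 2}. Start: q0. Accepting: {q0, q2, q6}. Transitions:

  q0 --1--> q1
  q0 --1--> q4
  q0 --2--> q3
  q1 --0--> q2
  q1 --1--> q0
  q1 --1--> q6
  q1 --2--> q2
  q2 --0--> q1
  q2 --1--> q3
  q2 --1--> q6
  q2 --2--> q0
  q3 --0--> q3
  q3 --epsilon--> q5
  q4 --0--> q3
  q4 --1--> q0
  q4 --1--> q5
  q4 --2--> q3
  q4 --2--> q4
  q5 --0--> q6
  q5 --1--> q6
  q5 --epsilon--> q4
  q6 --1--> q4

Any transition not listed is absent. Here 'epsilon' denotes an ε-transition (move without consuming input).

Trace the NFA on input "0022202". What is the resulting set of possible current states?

∅

Start in {q0}.
Read '0': q0→∅; now ∅.
The set is empty and remains empty for the remaining 6 symbols.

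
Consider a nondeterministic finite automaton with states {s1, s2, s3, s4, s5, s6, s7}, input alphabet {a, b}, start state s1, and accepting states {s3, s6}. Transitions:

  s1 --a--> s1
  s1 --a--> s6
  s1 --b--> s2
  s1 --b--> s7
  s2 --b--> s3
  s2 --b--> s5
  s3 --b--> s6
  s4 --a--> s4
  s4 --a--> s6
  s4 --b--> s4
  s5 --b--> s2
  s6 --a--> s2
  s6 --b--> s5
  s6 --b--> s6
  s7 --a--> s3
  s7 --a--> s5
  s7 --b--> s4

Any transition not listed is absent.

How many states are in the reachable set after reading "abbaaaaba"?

Start in {s1}.
Read 'a': {s1} → {s1, s6}.
Read 'b': {s1, s6} → {s2, s5, s6, s7}.
Read 'b': {s2, s5, s6, s7} → {s2, s3, s4, s5, s6}.
Read 'a': {s2, s3, s4, s5, s6} → {s2, s4, s6}.
Read 'a': {s2, s4, s6} → {s2, s4, s6}.
Read 'a': {s2, s4, s6} → {s2, s4, s6}.
Read 'a': {s2, s4, s6} → {s2, s4, s6}.
Read 'b': {s2, s4, s6} → {s3, s4, s5, s6}.
Read 'a': {s3, s4, s5, s6} → {s2, s4, s6}.
That set has 3 states.

3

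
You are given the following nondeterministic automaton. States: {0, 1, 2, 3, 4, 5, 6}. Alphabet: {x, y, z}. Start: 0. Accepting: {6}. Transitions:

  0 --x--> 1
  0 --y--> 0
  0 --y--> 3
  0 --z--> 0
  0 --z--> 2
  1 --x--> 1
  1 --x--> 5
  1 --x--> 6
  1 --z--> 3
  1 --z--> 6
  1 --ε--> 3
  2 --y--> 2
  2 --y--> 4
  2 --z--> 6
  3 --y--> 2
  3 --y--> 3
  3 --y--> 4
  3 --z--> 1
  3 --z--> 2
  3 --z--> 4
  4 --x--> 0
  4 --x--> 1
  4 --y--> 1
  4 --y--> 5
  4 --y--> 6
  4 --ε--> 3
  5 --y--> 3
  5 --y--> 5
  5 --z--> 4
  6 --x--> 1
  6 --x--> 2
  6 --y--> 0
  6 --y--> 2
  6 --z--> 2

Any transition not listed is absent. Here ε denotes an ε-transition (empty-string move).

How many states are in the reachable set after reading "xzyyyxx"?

Start in {0}.
Read 'x': {0} → {1, 3}.
Read 'z': {1, 3} → {1, 2, 3, 4, 6}.
Read 'y': {1, 2, 3, 4, 6} → {0, 1, 2, 3, 4, 5, 6}.
Read 'y': {0, 1, 2, 3, 4, 5, 6} → {0, 1, 2, 3, 4, 5, 6}.
Read 'y': {0, 1, 2, 3, 4, 5, 6} → {0, 1, 2, 3, 4, 5, 6}.
Read 'x': {0, 1, 2, 3, 4, 5, 6} → {0, 1, 2, 3, 5, 6}.
Read 'x': {0, 1, 2, 3, 5, 6} → {1, 2, 3, 5, 6}.
That set has 5 states.

5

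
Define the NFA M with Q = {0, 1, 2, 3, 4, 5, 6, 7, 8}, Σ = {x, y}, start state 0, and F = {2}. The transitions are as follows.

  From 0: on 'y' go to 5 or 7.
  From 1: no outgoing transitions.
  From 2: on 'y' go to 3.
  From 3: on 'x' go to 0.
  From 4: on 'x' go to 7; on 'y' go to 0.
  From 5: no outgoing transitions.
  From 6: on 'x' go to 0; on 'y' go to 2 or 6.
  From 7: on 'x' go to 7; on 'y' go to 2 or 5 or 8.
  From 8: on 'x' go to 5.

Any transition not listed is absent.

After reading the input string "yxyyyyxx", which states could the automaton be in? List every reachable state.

∅

Start in {0}.
Read 'y': 0→{5, 7}; now {5, 7}.
Read 'x': 5→∅, 7→{7}; now {7}.
Read 'y': 7→{2, 5, 8}; now {2, 5, 8}.
Read 'y': 2→{3}, 5→∅, 8→∅; now {3}.
Read 'y': 3→∅; now ∅.
The set is empty and remains empty for the remaining 3 symbols.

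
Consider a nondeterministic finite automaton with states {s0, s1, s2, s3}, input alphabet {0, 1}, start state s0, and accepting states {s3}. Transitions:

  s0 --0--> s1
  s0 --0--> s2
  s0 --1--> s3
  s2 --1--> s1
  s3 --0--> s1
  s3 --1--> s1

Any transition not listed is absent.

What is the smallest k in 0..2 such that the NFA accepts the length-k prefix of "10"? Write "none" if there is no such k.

Start in {s0}.
Read '1': s0→{s3}; now {s3}.
None of the earlier sets intersect F, but {s3} does.

1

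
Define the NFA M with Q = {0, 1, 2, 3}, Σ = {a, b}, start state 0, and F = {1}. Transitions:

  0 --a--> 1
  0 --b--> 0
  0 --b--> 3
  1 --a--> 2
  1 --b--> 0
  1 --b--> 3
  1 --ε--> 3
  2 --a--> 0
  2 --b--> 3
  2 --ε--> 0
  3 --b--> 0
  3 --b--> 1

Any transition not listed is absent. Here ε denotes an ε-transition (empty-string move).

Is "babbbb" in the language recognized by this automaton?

Yes

Start in {0}.
Read 'b': 0→{0, 3}; now {0, 3}.
Read 'a': 0→{1}, 3→∅; union {1}; ε-closure = {1, 3}.
Read 'b': 1→{0, 3}, 3→{0, 1}; now {0, 1, 3}.
Read 'b': 0→{0, 3}, 1→{0, 3}, 3→{0, 1}; now {0, 1, 3}.
Read 'b': 0→{0, 3}, 1→{0, 3}, 3→{0, 1}; now {0, 1, 3}.
Read 'b': 0→{0, 3}, 1→{0, 3}, 3→{0, 1}; now {0, 1, 3}.
The final set {0, 1, 3} contains the accepting state 1.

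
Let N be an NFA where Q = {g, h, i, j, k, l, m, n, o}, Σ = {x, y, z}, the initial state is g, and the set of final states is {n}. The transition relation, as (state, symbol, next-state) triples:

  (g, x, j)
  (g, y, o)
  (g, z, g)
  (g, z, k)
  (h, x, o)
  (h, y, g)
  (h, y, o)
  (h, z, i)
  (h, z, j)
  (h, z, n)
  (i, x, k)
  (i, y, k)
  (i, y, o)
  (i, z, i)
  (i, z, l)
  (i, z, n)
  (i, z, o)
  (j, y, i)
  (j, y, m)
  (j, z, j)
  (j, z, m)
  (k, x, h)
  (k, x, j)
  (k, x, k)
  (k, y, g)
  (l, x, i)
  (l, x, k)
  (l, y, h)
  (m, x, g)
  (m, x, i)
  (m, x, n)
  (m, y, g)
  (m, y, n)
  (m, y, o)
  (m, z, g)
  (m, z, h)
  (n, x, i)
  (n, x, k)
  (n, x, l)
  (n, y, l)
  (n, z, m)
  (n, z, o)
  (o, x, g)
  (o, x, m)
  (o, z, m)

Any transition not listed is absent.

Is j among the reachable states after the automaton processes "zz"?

Start in {g}.
Read 'z': g→{g, k}; now {g, k}.
Read 'z': g→{g, k}, k→∅; now {g, k}.
State j is not in {g, k}.

No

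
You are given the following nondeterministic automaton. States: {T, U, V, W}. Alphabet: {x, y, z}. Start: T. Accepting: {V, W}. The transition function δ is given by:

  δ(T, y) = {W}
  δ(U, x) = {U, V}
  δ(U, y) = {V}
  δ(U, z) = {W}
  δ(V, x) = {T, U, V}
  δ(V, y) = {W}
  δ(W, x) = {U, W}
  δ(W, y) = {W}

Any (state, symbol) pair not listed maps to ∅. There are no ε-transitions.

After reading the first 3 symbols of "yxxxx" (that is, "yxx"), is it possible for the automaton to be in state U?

Start in {T}.
Read 'y': T→{W}; now {W}.
Read 'x': W→{U, W}; now {U, W}.
Read 'x': U→{U, V}, W→{U, W}; now {U, V, W}.
State U is in {U, V, W}.

Yes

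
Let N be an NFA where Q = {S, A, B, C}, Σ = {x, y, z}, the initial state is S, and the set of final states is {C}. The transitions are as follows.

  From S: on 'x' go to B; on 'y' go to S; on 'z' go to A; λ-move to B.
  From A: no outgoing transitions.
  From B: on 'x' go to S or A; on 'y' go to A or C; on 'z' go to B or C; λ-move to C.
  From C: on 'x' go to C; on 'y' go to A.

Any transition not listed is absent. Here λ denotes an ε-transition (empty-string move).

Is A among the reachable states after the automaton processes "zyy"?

Yes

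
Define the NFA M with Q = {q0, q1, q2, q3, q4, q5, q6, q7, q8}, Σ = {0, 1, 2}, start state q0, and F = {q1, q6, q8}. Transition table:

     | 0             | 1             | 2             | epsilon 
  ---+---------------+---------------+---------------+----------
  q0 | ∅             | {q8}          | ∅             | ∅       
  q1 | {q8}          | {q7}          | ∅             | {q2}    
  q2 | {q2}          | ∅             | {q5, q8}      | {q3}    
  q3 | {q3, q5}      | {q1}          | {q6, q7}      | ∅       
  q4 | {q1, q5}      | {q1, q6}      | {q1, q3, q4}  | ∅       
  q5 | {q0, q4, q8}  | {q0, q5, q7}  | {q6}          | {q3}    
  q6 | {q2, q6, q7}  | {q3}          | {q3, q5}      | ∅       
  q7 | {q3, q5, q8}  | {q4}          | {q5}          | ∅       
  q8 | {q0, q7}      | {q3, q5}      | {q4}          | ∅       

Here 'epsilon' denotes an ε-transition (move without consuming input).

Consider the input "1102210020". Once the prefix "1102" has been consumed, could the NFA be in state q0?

Start in {q0}.
Read '1': {q0} → {q8}.
Read '1': {q8} → {q3, q5}.
Read '0': {q3, q5} → {q0, q3, q4, q5, q8}.
Read '2': {q0, q3, q4, q5, q8} → {q1, q2, q3, q4, q6, q7}.
State q0 is not in {q1, q2, q3, q4, q6, q7}.

No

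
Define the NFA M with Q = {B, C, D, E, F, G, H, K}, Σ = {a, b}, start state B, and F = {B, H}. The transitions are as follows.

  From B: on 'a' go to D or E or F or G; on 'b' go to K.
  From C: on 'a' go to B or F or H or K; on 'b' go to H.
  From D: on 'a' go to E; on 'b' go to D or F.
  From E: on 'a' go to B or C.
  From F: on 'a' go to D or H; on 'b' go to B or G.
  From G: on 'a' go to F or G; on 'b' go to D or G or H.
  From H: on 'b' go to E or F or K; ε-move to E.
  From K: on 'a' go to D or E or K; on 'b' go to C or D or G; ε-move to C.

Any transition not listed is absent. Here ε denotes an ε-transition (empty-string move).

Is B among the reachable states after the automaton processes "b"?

No

Start in {B}.
Read 'b': {B} → {C, K}.
State B is not in {C, K}.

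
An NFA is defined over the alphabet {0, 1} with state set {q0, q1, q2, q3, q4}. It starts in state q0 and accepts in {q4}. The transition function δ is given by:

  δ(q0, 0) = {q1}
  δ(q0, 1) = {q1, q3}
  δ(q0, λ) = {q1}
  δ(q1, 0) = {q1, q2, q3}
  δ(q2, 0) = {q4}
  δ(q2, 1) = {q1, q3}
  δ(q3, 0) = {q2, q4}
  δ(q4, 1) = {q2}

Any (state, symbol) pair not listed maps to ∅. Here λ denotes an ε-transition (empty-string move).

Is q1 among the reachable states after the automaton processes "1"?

Yes

Start: ε-closure({q0}) = {q0, q1}.
Read '1': q0→{q1, q3}, q1→∅; now {q1, q3}.
State q1 is in {q1, q3}.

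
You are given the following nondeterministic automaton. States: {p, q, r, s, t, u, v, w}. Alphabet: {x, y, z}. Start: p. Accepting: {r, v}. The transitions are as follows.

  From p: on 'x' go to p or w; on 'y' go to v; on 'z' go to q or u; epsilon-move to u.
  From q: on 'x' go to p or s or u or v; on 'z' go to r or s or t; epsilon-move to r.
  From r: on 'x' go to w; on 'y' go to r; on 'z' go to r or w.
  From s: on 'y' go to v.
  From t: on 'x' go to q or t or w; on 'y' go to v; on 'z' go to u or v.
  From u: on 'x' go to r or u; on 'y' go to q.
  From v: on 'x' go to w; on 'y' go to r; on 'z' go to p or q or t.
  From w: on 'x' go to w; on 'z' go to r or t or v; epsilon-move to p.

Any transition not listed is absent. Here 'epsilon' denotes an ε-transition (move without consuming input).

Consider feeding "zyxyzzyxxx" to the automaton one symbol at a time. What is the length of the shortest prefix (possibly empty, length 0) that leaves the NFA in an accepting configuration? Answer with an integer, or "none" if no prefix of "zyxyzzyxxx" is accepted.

1

Start: ε-closure({p}) = {p, u}.
Read 'z': p→{q, u}, u→∅; union {q, u}; ε-closure = {q, r, u}.
None of the earlier sets intersect F, but {q, r, u} does.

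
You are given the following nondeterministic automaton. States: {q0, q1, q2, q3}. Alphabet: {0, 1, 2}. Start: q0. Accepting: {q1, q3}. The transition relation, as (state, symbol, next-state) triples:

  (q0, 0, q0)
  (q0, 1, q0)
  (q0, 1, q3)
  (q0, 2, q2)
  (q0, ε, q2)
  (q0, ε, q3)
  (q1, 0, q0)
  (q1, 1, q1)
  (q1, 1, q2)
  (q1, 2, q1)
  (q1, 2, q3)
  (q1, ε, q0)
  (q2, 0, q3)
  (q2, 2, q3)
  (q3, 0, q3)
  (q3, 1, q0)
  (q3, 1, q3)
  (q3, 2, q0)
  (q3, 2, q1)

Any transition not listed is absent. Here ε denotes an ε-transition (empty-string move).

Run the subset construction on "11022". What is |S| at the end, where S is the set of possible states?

4

Start: ε-closure({q0}) = {q0, q2, q3}.
Read '1': q0→{q0, q3}, q2→∅, q3→{q0, q3}; union {q0, q3}; ε-closure = {q0, q2, q3}.
Read '1': q0→{q0, q3}, q2→∅, q3→{q0, q3}; union {q0, q3}; ε-closure = {q0, q2, q3}.
Read '0': q0→{q0}, q2→{q3}, q3→{q3}; union {q0, q3}; ε-closure = {q0, q2, q3}.
Read '2': q0→{q2}, q2→{q3}, q3→{q0, q1}; now {q0, q1, q2, q3}.
Read '2': q0→{q2}, q1→{q1, q3}, q2→{q3}, q3→{q0, q1}; now {q0, q1, q2, q3}.
That set has 4 states.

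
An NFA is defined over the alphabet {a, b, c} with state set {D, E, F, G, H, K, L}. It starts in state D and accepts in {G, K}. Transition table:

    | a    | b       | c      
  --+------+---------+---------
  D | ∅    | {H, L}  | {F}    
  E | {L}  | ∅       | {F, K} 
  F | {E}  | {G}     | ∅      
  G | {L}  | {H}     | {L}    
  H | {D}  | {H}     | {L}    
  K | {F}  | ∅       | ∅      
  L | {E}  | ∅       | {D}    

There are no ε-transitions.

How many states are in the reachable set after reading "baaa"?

1

Start in {D}.
Read 'b': D→{H, L}; now {H, L}.
Read 'a': H→{D}, L→{E}; now {D, E}.
Read 'a': D→∅, E→{L}; now {L}.
Read 'a': L→{E}; now {E}.
That set has 1 state.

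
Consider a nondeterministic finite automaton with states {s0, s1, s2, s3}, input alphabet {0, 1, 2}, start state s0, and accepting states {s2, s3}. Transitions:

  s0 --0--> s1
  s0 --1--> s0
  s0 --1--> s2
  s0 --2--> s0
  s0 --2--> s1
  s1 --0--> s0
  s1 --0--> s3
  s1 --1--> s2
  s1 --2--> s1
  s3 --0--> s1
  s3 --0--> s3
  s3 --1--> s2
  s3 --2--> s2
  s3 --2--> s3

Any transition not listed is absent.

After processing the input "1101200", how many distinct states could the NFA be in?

Start in {s0}.
Read '1': {s0} → {s0, s2}.
Read '1': {s0, s2} → {s0, s2}.
Read '0': {s0, s2} → {s1}.
Read '1': {s1} → {s2}.
Read '2': {s2} → ∅.
The set is empty and remains empty for the remaining 2 symbols.
That set has 0 states.

0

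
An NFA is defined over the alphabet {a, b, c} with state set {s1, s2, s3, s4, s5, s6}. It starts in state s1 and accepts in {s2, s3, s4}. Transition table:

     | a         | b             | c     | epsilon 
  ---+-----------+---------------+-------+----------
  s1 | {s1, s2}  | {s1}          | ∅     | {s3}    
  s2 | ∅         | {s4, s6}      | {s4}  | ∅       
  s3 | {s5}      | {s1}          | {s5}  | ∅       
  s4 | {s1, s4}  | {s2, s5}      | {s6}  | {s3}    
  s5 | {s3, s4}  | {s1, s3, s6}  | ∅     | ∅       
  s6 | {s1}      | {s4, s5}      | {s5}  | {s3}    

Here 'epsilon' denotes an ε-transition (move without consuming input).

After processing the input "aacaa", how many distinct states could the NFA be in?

Start: ε-closure({s1}) = {s1, s3}.
Read 'a': {s1, s3} → {s1, s2, s3, s5}.
Read 'a': {s1, s2, s3, s5} → {s1, s2, s3, s4, s5}.
Read 'c': {s1, s2, s3, s4, s5} → {s3, s4, s5, s6}.
Read 'a': {s3, s4, s5, s6} → {s1, s3, s4, s5}.
Read 'a': {s1, s3, s4, s5} → {s1, s2, s3, s4, s5}.
That set has 5 states.

5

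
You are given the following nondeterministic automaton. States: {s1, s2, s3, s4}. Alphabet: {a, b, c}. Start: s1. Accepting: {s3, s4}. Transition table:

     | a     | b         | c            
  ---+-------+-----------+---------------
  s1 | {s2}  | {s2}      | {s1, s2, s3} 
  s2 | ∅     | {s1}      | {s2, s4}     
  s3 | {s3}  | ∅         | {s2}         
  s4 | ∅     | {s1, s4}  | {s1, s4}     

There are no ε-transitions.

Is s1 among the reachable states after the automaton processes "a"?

Start in {s1}.
Read 'a': {s1} → {s2}.
State s1 is not in {s2}.

No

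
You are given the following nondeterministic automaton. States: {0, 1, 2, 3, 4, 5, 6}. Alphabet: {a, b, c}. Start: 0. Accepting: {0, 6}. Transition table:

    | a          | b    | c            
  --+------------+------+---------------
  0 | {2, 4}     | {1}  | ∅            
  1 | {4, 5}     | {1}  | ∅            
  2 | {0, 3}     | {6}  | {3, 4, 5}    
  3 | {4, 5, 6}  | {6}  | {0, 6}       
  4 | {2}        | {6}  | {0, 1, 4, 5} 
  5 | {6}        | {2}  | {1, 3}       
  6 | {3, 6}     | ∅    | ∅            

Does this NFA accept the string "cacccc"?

No

Start in {0}.
Read 'c': {0} → ∅.
The set is empty and remains empty for the remaining 5 symbols.
The final set ∅ contains no accepting state.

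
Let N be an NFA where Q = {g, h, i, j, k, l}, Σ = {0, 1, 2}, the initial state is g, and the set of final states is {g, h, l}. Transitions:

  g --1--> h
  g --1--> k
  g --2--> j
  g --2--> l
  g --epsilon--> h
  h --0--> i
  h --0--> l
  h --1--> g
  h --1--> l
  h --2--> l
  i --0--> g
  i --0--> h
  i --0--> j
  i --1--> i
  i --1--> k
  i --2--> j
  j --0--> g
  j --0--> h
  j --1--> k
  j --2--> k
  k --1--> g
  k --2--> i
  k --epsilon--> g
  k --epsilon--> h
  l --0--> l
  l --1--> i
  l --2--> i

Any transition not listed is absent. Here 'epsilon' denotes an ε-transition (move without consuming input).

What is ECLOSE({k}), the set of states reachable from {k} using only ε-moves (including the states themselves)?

{g, h, k}

Begin with {k}.
ε-move k → g; add g.
ε-move k → h; add h.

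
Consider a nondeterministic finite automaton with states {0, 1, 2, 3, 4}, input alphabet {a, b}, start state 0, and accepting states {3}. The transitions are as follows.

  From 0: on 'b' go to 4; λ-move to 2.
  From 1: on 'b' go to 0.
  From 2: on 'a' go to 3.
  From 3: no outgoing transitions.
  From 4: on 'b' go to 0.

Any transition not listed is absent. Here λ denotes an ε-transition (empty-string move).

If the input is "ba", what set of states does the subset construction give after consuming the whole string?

∅

Start: ε-closure({0}) = {0, 2}.
Read 'b': {0, 2} → {4}.
Read 'a': {4} → ∅.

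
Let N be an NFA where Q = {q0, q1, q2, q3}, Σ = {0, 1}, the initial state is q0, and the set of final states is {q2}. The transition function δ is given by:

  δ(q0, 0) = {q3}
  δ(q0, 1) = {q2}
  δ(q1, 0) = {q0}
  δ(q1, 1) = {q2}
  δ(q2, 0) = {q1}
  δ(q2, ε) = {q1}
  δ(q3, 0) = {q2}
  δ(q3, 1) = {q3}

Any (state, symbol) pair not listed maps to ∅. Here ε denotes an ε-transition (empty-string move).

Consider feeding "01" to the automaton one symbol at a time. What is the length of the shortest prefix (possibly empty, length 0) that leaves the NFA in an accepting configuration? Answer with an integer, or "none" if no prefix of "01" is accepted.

Start in {q0}.
Read '0': q0→{q3}; now {q3}.
Read '1': q3→{q3}; now {q3}.
No reachable set along the way intersects F.

none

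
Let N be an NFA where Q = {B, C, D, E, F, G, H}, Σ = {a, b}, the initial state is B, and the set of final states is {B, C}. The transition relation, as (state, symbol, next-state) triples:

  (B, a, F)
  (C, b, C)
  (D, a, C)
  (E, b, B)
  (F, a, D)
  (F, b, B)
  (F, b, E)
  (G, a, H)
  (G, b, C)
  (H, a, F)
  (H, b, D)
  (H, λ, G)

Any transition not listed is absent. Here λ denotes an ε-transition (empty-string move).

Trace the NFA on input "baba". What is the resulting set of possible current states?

∅

Start in {B}.
Read 'b': {B} → ∅.
The set is empty and remains empty for the remaining 3 symbols.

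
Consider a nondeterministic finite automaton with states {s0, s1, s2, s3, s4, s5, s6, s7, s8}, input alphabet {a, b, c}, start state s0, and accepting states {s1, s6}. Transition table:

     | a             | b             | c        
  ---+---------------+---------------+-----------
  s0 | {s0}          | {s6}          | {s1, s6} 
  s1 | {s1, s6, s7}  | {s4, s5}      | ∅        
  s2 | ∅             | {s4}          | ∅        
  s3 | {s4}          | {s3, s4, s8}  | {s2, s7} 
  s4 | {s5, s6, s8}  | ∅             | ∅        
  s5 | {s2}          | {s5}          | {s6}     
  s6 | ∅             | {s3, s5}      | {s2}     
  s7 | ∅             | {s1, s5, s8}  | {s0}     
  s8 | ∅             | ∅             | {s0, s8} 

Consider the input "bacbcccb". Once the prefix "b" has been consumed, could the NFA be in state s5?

No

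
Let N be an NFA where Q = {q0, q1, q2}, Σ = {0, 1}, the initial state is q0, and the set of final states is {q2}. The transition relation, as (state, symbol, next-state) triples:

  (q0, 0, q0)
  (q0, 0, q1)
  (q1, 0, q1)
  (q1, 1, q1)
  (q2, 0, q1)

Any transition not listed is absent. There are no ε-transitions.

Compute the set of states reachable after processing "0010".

Start in {q0}.
Read '0': q0→{q0, q1}; now {q0, q1}.
Read '0': q0→{q0, q1}, q1→{q1}; now {q0, q1}.
Read '1': q0→∅, q1→{q1}; now {q1}.
Read '0': q1→{q1}; now {q1}.

{q1}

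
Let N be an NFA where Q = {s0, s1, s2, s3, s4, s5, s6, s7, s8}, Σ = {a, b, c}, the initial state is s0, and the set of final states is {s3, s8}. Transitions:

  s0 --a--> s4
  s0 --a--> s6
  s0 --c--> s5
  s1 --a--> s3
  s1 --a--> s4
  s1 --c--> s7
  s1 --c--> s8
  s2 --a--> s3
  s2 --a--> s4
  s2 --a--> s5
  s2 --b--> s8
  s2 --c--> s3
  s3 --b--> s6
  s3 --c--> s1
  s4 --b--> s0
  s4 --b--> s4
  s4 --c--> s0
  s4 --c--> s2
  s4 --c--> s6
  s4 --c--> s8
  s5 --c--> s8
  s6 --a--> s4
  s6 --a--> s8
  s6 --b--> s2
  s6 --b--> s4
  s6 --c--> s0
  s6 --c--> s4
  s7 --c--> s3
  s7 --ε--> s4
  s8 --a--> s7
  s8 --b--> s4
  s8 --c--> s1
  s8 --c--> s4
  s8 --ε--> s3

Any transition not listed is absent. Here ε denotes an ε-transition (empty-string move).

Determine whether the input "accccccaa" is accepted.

Start in {s0}.
Read 'a': {s0} → {s4, s6}.
Read 'c': {s4, s6} → {s0, s2, s3, s4, s6, s8}.
Read 'c': {s0, s2, s3, s4, s6, s8} → {s0, s1, s2, s3, s4, s5, s6, s8}.
Read 'c': {s0, s1, s2, s3, s4, s5, s6, s8} → {s0, s1, s2, s3, s4, s5, s6, s7, s8}.
Read 'c': {s0, s1, s2, s3, s4, s5, s6, s7, s8} → {s0, s1, s2, s3, s4, s5, s6, s7, s8}.
Read 'c': {s0, s1, s2, s3, s4, s5, s6, s7, s8} → {s0, s1, s2, s3, s4, s5, s6, s7, s8}.
Read 'c': {s0, s1, s2, s3, s4, s5, s6, s7, s8} → {s0, s1, s2, s3, s4, s5, s6, s7, s8}.
Read 'a': {s0, s1, s2, s3, s4, s5, s6, s7, s8} → {s3, s4, s5, s6, s7, s8}.
Read 'a': {s3, s4, s5, s6, s7, s8} → {s3, s4, s7, s8}.
The final set {s3, s4, s7, s8} contains the accepting states s3, s8.

Yes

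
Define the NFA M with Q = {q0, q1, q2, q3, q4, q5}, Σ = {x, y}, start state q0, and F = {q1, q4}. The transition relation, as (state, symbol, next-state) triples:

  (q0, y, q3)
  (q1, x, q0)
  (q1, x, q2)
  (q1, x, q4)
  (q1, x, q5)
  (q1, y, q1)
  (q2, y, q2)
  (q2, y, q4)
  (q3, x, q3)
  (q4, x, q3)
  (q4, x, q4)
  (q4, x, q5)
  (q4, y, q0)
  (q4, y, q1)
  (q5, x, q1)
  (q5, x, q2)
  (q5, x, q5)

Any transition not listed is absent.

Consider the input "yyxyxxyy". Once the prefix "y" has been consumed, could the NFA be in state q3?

Start in {q0}.
Read 'y': q0→{q3}; now {q3}.
State q3 is in {q3}.

Yes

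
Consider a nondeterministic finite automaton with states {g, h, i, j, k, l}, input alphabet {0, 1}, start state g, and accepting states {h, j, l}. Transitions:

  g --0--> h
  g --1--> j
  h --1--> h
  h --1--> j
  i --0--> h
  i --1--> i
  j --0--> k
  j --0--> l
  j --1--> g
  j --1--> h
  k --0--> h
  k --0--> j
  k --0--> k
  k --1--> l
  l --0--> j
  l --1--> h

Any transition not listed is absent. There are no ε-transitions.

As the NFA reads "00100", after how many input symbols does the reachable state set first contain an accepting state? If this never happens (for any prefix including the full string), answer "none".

1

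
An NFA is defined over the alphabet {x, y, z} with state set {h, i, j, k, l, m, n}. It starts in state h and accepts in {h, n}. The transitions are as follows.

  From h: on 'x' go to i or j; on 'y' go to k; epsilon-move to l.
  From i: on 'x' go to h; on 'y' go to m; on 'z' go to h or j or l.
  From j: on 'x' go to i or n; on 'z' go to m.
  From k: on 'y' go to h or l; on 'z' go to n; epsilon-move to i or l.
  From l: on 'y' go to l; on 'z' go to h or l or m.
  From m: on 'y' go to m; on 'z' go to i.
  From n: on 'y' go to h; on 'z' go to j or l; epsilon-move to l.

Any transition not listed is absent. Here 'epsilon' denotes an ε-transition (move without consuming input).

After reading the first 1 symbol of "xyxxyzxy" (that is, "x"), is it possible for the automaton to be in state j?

Start: ε-closure({h}) = {h, l}.
Read 'x': h→{i, j}, l→∅; now {i, j}.
State j is in {i, j}.

Yes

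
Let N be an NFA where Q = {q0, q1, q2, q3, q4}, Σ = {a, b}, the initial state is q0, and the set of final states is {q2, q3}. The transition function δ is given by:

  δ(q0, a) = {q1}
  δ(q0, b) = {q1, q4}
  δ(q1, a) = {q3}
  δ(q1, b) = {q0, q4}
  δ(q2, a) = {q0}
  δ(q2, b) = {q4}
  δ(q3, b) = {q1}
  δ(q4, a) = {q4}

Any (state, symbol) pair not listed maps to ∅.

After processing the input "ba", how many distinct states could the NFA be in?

2

Start in {q0}.
Read 'b': {q0} → {q1, q4}.
Read 'a': {q1, q4} → {q3, q4}.
That set has 2 states.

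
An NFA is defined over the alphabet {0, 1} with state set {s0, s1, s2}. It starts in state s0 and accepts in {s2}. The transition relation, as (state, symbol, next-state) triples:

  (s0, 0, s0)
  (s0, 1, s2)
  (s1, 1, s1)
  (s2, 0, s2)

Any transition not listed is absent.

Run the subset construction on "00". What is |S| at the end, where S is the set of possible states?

1

Start in {s0}.
Read '0': s0→{s0}; now {s0}.
Read '0': s0→{s0}; now {s0}.
That set has 1 state.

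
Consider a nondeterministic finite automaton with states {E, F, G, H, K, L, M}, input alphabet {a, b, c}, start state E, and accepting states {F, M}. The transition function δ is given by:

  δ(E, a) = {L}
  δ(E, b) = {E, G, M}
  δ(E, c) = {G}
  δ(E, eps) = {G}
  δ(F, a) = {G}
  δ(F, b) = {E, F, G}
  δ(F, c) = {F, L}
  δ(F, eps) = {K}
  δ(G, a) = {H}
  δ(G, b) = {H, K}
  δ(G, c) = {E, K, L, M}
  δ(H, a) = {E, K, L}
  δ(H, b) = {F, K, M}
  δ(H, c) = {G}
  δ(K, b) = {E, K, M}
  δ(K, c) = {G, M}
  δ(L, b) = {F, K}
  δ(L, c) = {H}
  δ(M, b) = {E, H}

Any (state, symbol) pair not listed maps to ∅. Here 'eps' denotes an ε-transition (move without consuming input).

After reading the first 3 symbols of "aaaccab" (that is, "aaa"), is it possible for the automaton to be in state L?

Yes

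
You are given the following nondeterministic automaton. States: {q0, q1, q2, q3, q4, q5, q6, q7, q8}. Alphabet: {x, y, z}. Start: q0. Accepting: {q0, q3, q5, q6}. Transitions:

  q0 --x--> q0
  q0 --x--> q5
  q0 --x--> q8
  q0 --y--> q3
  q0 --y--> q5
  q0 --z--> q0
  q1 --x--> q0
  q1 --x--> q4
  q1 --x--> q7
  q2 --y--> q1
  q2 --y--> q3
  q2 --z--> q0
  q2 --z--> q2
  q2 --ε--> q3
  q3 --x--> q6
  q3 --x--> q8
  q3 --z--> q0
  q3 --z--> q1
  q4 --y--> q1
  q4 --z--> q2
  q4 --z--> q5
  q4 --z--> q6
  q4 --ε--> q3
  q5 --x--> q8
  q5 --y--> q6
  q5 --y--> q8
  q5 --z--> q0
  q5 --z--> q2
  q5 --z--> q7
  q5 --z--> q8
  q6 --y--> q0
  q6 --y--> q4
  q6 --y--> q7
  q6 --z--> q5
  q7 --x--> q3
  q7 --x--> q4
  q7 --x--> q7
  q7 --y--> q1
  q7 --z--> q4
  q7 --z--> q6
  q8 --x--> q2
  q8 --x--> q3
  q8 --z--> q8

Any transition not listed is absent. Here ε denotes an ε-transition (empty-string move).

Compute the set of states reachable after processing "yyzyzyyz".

{q0, q1, q2, q3, q4, q5, q6}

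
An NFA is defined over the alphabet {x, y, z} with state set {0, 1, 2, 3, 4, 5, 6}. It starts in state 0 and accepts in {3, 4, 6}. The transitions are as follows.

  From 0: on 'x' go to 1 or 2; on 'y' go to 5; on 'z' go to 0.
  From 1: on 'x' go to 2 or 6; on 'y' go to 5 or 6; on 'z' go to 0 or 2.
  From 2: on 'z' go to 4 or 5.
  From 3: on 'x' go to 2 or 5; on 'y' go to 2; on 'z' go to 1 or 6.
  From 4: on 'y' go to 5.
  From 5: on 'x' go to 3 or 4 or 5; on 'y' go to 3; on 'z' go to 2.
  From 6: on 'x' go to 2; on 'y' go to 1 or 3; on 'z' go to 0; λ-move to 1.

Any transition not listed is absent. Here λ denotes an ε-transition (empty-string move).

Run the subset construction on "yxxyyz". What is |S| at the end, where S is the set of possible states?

4

Start in {0}.
Read 'y': {0} → {5}.
Read 'x': {5} → {3, 4, 5}.
Read 'x': {3, 4, 5} → {2, 3, 4, 5}.
Read 'y': {2, 3, 4, 5} → {2, 3, 5}.
Read 'y': {2, 3, 5} → {2, 3}.
Read 'z': {2, 3} → {1, 4, 5, 6}.
That set has 4 states.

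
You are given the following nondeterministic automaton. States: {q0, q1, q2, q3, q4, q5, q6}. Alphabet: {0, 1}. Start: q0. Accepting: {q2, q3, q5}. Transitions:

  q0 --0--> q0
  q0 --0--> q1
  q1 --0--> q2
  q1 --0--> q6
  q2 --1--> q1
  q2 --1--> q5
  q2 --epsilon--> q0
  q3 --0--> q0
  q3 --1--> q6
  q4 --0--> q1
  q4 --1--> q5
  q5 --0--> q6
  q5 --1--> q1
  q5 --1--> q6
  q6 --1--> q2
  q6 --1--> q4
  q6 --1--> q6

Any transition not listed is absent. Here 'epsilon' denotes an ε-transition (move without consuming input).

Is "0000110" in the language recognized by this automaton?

Yes

Start in {q0}.
Read '0': {q0} → {q0, q1}.
Read '0': {q0, q1} → {q0, q1, q2, q6}.
Read '0': {q0, q1, q2, q6} → {q0, q1, q2, q6}.
Read '0': {q0, q1, q2, q6} → {q0, q1, q2, q6}.
Read '1': {q0, q1, q2, q6} → {q0, q1, q2, q4, q5, q6}.
Read '1': {q0, q1, q2, q4, q5, q6} → {q0, q1, q2, q4, q5, q6}.
Read '0': {q0, q1, q2, q4, q5, q6} → {q0, q1, q2, q6}.
The final set {q0, q1, q2, q6} contains the accepting state q2.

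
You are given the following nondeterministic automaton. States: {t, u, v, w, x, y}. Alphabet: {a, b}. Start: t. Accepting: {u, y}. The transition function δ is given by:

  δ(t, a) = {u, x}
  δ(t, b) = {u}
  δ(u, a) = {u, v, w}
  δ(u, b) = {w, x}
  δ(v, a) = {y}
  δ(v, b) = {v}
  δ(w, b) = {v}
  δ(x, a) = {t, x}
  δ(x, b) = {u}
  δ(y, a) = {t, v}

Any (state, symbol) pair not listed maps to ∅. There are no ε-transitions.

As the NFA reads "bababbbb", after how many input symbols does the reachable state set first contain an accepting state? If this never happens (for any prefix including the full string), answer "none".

Start in {t}.
Read 'b': t→{u}; now {u}.
None of the earlier sets intersect F, but {u} does.

1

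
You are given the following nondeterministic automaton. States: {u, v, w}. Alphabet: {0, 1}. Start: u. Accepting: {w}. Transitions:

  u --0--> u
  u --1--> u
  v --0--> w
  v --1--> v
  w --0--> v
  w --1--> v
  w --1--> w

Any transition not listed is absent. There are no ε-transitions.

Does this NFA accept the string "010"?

No

Start in {u}.
Read '0': {u} → {u}.
Read '1': {u} → {u}.
Read '0': {u} → {u}.
The final set {u} contains no accepting state.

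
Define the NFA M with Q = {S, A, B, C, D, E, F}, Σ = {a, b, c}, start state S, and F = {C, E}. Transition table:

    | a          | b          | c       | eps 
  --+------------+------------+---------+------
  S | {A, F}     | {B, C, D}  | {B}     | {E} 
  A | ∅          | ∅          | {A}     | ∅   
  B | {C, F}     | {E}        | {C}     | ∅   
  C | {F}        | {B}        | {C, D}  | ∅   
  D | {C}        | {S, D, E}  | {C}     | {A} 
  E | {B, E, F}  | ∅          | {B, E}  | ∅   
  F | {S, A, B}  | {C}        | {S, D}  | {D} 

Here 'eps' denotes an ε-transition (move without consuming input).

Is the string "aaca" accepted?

Yes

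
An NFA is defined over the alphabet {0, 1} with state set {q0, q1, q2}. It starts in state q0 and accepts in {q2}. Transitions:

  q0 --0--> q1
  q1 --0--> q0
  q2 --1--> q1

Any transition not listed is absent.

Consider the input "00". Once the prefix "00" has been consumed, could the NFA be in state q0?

Yes

Start in {q0}.
Read '0': {q0} → {q1}.
Read '0': {q1} → {q0}.
State q0 is in {q0}.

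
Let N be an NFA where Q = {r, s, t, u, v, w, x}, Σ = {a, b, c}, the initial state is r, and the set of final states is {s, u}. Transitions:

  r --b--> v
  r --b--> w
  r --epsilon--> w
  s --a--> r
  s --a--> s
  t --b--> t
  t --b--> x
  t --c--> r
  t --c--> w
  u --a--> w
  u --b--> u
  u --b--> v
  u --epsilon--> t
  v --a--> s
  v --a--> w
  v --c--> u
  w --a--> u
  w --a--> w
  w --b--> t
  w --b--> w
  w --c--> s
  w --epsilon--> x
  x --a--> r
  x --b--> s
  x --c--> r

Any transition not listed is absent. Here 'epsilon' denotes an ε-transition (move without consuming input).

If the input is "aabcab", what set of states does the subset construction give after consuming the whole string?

Start: ε-closure({r}) = {r, w, x}.
Read 'a': {r, w, x} → {r, t, u, w, x}.
Read 'a': {r, t, u, w, x} → {r, t, u, w, x}.
Read 'b': {r, t, u, w, x} → {s, t, u, v, w, x}.
Read 'c': {s, t, u, v, w, x} → {r, s, t, u, w, x}.
Read 'a': {r, s, t, u, w, x} → {r, s, t, u, w, x}.
Read 'b': {r, s, t, u, w, x} → {s, t, u, v, w, x}.

{s, t, u, v, w, x}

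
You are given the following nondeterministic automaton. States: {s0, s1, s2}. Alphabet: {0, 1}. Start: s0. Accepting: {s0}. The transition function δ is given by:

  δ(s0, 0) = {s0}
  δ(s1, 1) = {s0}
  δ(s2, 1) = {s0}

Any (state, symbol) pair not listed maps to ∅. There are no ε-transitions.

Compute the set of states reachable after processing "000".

Start in {s0}.
Read '0': {s0} → {s0}.
Read '0': {s0} → {s0}.
Read '0': {s0} → {s0}.

{s0}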